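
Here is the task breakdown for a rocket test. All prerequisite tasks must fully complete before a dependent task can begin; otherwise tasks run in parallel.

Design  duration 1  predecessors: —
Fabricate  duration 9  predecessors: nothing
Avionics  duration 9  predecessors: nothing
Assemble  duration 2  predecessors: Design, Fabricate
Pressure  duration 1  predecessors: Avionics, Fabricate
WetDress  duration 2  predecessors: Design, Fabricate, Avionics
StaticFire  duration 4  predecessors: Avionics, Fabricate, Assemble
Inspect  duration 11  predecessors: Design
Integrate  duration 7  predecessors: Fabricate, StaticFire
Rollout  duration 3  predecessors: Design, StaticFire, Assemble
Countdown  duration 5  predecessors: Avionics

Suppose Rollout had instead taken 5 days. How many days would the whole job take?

22

Baseline: Fabricate→Assemble→StaticFire→Integrate = 9+2+4+7 = 22 → 22 days.
Rollout has 4 days of float (longest path through it is 18).
That remains the longest chain; total 22 days.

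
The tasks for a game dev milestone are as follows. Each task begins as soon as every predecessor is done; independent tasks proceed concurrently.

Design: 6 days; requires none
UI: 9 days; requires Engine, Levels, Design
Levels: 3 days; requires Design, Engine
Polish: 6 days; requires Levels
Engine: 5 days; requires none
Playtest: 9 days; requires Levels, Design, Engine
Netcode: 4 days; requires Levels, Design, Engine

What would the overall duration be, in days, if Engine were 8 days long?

20

The binding path is Design→Levels→UI = 6+3+9 = 18; finish at 18 days.
The longest path through Engine is only 17 days, so Engine has float 1.
New critical path: Engine→Levels→UI = 8+3+9 = 20 ⇒ 20 days.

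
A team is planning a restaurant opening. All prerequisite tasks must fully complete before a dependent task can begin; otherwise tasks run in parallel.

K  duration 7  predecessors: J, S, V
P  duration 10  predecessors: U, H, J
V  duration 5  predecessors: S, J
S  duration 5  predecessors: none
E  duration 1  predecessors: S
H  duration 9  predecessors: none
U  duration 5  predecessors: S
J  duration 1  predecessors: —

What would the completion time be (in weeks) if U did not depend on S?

19

Original critical path: S→U→P = 5+5+10 = 20 ⇒ 20 weeks.
Without S→U, U's earliest start moves from 5 to 0.
New critical path: H→P = 9+10 = 19 ⇒ 19 weeks.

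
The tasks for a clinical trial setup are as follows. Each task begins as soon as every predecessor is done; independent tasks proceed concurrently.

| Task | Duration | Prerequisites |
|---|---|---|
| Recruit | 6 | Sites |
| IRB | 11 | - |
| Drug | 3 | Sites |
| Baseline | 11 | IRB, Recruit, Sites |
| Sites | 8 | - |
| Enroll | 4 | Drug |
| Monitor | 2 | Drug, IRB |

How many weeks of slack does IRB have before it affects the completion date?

Sites→Recruit→Baseline = 8+6+11 = 25 sets the makespan at 25 weeks.
Longest path through IRB: 22 weeks (earliest finish 11, latest finish 14).
Slack of IRB = 3 − 0 = 3 weeks.

3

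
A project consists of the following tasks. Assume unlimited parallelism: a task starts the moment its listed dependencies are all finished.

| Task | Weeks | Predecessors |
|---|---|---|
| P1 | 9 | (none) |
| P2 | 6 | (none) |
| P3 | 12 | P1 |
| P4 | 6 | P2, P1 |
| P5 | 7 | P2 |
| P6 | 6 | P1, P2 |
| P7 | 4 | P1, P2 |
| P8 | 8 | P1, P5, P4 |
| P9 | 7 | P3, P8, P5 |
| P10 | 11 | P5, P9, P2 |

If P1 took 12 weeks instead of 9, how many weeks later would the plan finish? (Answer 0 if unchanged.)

3

Critical path before the change: P1→P4→P8→P9→P10 = 9+6+8+7+11 = 41 giving 41 weeks.
P1 lies on that path, so at 12 weeks the path becomes 44 weeks.
No other chain overtakes it, so the finish is 44 weeks.
Change in finish: 44 − 41 = +3 weeks.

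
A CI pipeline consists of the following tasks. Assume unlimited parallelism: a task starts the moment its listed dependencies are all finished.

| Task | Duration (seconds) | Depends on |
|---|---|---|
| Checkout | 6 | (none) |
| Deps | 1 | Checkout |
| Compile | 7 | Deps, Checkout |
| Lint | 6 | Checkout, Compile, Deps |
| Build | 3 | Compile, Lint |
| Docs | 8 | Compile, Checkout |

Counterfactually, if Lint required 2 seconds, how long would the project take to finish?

Critical path before the change: Checkout→Deps→Compile→Lint→Build = 6+1+7+6+3 = 23 giving 23 seconds.
Lint is on the critical path; changing it to 2 makes that path 19 seconds.
The binding chain switches to Checkout→Deps→Compile→Docs = 6+1+7+8 = 22; finish 22 seconds.

22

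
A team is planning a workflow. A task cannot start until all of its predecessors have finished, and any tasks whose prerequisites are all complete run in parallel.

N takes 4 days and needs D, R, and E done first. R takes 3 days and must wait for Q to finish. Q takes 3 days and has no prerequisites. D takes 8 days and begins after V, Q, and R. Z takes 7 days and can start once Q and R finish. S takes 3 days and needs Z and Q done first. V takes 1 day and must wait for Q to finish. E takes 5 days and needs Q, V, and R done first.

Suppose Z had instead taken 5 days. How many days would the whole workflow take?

18

Critical path before the change: Q→R→D→N = 3+3+8+4 = 18 giving 18 days.
Z has 2 days of float (longest path through it is 16).
No other chain overtakes it, so the finish is 18 days.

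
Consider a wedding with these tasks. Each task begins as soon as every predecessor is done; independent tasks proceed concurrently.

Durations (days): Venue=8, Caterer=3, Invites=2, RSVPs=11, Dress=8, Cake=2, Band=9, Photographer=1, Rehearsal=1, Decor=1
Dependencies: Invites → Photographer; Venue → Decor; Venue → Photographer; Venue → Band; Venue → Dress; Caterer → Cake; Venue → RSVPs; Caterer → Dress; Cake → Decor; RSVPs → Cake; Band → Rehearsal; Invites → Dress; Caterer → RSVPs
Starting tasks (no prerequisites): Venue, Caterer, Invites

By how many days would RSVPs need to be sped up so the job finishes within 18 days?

Current finish: 22 days; target: 18.
RSVPs is on every critical path, so each day cut from RSVPs cuts the finish by one (this holds down to a finish of 18).
Need 22 − 18 = 4 days off RSVPs → RSVPs becomes 7 days, finish becomes 18.

4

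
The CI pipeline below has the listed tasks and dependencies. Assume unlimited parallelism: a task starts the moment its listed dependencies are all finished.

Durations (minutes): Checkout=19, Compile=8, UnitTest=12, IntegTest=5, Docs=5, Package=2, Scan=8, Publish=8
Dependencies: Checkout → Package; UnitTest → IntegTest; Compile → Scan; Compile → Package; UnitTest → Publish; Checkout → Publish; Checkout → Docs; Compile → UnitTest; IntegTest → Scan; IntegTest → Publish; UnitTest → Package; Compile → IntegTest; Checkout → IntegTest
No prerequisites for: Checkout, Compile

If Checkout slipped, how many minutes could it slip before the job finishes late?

1

Compile→UnitTest→IntegTest→Scan = 8+12+5+8 = 33 sets the makespan at 33 minutes.
Longest path through Checkout: 32 minutes (earliest finish 19, latest finish 20).
So Checkout can slip 20 − 19 = 1 minute.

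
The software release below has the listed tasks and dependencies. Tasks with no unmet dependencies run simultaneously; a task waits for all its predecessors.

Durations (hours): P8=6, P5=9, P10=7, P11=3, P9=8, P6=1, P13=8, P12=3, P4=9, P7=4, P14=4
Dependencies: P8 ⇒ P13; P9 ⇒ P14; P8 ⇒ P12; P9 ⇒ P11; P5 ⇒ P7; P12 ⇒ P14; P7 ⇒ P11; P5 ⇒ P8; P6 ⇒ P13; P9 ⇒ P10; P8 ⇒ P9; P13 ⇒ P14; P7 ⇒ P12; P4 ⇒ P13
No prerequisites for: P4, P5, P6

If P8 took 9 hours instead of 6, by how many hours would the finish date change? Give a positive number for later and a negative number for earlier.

3

Critical path before the change: P5→P8→P9→P10 = 9+6+8+7 = 30 giving 30 hours.
P8 lies on that path, so at 9 hours the path becomes 33 hours.
No other chain overtakes it, so the finish is 33 hours.
Change in finish: 33 − 30 = +3 hours.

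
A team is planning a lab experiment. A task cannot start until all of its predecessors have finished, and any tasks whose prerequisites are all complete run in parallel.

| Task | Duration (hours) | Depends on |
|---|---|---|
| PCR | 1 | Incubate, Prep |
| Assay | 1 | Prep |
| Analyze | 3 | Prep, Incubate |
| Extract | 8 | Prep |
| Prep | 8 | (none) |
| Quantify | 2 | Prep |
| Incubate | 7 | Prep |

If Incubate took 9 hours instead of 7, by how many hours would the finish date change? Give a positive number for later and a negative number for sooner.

2

As given, the longest chain is Prep→Incubate→Analyze = 8+7+3 = 18, so the finish is 18 hours.
Incubate is on the critical path; changing it to 9 makes that path 20 hours.
No other chain overtakes it, so the finish is 20 hours.
Change in finish: 20 − 18 = +2 hours.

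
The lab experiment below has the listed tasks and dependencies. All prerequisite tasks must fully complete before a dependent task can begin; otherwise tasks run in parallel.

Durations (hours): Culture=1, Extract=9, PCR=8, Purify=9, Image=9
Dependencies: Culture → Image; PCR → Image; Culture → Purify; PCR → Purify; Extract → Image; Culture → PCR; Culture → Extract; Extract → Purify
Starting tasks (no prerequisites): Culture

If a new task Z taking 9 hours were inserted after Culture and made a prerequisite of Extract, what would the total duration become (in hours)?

Originally the lab experiment takes 19 hours.
With Z inserted, Extract now waits for max(Culture, Z).
New critical path: Culture→Z→Extract→Purify = 1+9+9+9 = 28 ⇒ 28 hours.

28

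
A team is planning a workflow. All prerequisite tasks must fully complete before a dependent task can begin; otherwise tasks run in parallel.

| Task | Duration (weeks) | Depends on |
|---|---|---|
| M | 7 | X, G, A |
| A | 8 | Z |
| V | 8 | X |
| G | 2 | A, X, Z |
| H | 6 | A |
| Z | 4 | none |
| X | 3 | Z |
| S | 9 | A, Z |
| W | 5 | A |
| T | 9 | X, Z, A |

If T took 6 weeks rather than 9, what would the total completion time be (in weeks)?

21

As given, the longest chain is Z→A→T = 4+8+9 = 21, so the finish is 21 weeks.
Since T is critical, the -3 change carries straight to that chain (now 18 weeks).
New critical path: Z→A→G→M = 4+8+2+7 = 21 ⇒ 21 weeks.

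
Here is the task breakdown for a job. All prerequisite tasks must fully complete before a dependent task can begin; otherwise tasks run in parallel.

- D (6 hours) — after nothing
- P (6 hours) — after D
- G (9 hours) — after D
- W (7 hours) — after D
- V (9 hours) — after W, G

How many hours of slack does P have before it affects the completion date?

12

Critical path: D→G→V = 6+9+9 = 24, so the finish is 24 hours.
P finishes as early as 12 and must finish by 24.
Slack of P = 18 − 6 = 12 hours.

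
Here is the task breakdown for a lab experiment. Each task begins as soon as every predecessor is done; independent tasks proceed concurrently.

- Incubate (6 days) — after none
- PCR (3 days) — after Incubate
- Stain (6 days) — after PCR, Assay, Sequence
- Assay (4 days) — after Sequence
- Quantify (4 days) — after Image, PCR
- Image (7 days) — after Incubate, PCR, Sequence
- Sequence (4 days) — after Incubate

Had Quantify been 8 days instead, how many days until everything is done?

Actual critical path: Incubate→Sequence→Image→Quantify = 6+4+7+4 = 21 ⇒ 21 days.
Quantify is on the critical path; changing it to 8 makes that path 25 days.
No other chain overtakes it, so the finish is 25 days.

25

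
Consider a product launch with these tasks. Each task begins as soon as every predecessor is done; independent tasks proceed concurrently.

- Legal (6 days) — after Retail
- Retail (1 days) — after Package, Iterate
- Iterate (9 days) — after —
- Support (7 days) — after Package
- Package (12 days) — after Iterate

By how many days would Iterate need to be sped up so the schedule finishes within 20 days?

Current finish: 28 days; target: 20.
Iterate is on every critical path, so each day cut from Iterate cuts the finish by one (this holds down to a finish of 20).
Need 28 − 20 = 8 days off Iterate → Iterate becomes 1 day, finish becomes 20.

8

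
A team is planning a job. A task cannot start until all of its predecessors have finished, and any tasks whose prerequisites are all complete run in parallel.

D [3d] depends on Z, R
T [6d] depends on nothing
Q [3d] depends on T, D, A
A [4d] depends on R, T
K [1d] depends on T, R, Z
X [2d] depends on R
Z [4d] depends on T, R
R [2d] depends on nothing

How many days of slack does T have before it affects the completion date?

T→Z→D→Q = 6+4+3+3 = 16 sets the makespan at 16 days.
Longest path through T: 16 days (earliest finish 6, latest finish 6).
Slack of T = 0 − 0 = 0 days.

0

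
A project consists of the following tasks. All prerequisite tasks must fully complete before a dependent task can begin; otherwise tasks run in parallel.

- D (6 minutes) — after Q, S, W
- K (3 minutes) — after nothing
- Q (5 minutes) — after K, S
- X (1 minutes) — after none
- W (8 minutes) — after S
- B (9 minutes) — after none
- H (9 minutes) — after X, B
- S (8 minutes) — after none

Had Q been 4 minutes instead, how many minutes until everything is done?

Critical path before the change: S→W→D = 8+8+6 = 22 giving 22 minutes.
Q has 3 minutes of float (longest path through it is 19).
That remains the longest chain; total 22 minutes.

22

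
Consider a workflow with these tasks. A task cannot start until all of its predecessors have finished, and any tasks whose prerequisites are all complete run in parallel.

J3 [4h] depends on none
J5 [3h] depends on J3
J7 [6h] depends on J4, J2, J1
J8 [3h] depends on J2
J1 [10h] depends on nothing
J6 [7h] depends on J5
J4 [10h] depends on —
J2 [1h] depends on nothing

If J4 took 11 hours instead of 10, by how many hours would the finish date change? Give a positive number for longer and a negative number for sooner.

Baseline: J4→J7 = 10+6 = 16 → 16 hours.
Since J4 is critical, the +1 change carries straight to that chain (now 17 hours).
No other chain overtakes it, so the finish is 17 hours.
Change in finish: 17 − 16 = +1 hours.

1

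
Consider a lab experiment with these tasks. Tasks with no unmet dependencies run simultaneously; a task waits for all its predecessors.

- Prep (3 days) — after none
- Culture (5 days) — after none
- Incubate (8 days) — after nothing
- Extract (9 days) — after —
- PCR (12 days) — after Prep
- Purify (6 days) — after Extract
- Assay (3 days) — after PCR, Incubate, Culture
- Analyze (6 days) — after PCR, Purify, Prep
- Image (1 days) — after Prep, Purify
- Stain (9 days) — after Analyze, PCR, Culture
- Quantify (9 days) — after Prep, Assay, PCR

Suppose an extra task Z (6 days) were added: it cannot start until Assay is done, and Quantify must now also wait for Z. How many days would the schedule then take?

33

Originally the schedule takes 30 days.
With Z inserted, Quantify now waits for max(Prep, Assay, PCR, Z).
New critical path: Prep→PCR→Assay→Z→Quantify = 3+12+3+6+9 = 33 ⇒ 33 days.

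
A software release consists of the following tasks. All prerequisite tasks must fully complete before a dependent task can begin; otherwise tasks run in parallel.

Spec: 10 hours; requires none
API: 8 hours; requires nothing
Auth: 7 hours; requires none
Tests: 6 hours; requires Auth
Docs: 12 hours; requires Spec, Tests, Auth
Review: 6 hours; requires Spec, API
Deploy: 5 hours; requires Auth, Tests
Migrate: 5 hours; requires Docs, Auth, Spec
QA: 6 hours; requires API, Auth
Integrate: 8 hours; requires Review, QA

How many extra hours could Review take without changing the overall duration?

6

Critical path: Auth→Tests→Docs→Migrate = 7+6+12+5 = 30, so the finish is 30 hours.
Longest path through Review: 24 hours (earliest finish 16, latest finish 22).
So Review can slip 22 − 16 = 6 hours.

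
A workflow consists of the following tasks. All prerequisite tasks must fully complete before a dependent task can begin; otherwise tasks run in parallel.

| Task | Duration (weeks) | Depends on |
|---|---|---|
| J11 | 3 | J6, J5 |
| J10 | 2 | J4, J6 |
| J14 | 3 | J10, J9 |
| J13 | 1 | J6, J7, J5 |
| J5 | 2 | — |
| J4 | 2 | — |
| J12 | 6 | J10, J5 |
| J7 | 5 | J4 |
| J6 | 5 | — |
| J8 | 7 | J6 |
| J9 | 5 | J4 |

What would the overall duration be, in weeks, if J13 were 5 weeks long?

As given, the longest chain is J6→J10→J12 = 5+2+6 = 13, so the finish is 13 weeks.
J13 has 5 weeks of float (longest path through it is 8).
No other chain overtakes it, so the finish is 13 weeks.

13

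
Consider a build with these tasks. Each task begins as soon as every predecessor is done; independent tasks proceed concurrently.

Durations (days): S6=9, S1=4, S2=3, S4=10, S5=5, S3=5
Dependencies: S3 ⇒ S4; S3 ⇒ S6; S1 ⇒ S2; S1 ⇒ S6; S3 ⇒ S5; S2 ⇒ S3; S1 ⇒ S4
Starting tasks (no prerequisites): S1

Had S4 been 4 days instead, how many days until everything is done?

Baseline: S1→S2→S3→S4 = 4+3+5+10 = 22 → 22 days.
S4 is on the critical path; changing it to 4 makes that path 16 days.
The binding chain switches to S1→S2→S3→S6 = 4+3+5+9 = 21; finish 21 days.

21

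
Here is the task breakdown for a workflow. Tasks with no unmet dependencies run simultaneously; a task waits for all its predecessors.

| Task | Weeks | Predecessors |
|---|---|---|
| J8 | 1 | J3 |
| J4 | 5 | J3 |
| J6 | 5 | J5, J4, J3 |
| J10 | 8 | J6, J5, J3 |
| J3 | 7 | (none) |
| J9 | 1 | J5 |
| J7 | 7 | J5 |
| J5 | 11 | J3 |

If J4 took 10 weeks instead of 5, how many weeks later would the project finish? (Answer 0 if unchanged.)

Actual critical path: J3→J5→J6→J10 = 7+11+5+8 = 31 ⇒ 31 weeks.
The longest path through J4 is only 25 weeks, so J4 has float 6.
No other chain overtakes it, so the finish is 31 weeks.
Change in finish: 31 − 31 = +0 weeks.

0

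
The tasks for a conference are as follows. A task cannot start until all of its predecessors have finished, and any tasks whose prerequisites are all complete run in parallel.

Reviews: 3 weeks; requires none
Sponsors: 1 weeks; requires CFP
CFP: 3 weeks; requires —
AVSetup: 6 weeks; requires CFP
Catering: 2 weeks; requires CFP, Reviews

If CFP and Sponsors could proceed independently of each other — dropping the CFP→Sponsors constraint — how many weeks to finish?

9

Before: longest chain CFP→AVSetup = 3+6 = 9, finish 9.
Without CFP→Sponsors, Sponsors's earliest start moves from 3 to 0.
New critical path: CFP→AVSetup = 3+6 = 9 ⇒ 9 weeks.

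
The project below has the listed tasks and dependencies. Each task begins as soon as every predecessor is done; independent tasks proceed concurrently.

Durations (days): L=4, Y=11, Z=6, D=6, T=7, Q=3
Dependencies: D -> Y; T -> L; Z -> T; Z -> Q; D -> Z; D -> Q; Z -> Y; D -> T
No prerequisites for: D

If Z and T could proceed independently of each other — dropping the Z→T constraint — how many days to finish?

23

Before: longest chain D→Z→T→L = 6+6+7+4 = 23, finish 23.
Without Z→T, T's earliest start moves from 12 to 6.
The longest chain is now D→Z→Y = 6+6+11 = 23, so the project takes 23 days.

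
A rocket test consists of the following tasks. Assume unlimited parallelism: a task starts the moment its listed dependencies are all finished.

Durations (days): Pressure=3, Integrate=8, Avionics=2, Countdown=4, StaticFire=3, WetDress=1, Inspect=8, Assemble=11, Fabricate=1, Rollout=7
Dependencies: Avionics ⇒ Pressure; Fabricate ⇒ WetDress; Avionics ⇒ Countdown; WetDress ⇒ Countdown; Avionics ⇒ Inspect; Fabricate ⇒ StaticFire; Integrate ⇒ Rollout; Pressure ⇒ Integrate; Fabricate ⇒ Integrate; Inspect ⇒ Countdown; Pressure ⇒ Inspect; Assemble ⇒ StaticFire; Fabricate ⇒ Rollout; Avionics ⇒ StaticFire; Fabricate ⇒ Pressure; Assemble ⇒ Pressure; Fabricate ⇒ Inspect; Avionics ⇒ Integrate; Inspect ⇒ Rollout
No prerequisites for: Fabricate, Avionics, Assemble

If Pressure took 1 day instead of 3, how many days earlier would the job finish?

Critical path before the change: Assemble→Pressure→Inspect→Rollout = 11+3+8+7 = 29 giving 29 days.
Since Pressure is critical, the -2 change carries straight to that chain (now 27 days).
That remains the longest chain; total 27 days.
Change in finish: 27 − 29 = -2 days.

2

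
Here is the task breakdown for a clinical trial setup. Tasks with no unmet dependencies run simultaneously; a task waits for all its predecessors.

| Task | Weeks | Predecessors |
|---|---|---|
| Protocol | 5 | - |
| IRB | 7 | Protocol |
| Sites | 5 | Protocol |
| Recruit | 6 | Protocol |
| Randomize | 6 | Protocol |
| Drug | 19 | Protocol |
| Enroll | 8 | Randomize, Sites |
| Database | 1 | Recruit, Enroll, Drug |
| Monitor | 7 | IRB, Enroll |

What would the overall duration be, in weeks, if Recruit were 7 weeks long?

26

Baseline: Protocol→Randomize→Enroll→Monitor = 5+6+8+7 = 26 → 26 weeks.
Recruit is off the critical path — its longest chain is 12 weeks, giving 14 of slack.
No other chain overtakes it, so the finish is 26 weeks.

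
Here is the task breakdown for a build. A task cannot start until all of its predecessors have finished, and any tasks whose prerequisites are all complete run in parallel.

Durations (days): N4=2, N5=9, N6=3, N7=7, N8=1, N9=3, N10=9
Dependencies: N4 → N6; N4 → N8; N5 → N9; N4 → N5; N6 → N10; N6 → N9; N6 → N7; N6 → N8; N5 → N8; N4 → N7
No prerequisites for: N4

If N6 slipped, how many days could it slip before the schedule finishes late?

N4→N5→N9 = 2+9+3 = 14 sets the makespan at 14 days.
Longest path through N6: 14 days (earliest finish 5, latest finish 5).
So N6 can slip 5 − 5 = 0 days.

0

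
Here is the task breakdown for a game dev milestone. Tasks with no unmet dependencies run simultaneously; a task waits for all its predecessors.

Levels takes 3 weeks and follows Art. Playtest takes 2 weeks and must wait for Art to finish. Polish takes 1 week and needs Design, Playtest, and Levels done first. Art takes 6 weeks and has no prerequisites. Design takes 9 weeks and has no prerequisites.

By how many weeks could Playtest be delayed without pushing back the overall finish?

1

Critical path: Design→Polish = 9+1 = 10, so the finish is 10 weeks.
The longest chain containing Playtest totals 9 weeks.
Slack of Playtest = 7 − 6 = 1 week.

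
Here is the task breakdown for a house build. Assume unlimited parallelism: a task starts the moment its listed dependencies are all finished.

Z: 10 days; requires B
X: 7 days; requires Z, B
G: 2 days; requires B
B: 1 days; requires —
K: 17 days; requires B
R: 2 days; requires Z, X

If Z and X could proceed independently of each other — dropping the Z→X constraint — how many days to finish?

Original critical path: B→Z→X→R = 1+10+7+2 = 20 ⇒ 20 days.
Without Z→X, X's earliest start moves from 11 to 1.
New critical path: B→K = 1+17 = 18 ⇒ 18 days.

18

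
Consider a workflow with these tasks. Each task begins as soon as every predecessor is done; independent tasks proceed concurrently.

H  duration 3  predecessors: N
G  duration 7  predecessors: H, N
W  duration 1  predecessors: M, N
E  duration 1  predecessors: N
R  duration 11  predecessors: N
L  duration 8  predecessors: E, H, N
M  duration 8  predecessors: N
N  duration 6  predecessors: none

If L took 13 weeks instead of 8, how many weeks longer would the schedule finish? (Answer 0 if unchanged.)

5

Actual critical path: N→H→L = 6+3+8 = 17 ⇒ 17 weeks.
Since L is critical, the +5 change carries straight to that chain (now 22 weeks).
The critical path is still N→H→L; finish is now 22 weeks.
Change in finish: 22 − 17 = +5 weeks.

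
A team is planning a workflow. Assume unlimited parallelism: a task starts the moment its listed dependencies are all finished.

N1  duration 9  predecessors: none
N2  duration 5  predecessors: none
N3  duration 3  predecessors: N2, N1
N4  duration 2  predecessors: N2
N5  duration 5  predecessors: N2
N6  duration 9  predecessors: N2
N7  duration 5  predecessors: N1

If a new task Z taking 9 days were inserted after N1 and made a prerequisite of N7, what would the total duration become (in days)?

23

Originally the workflow takes 14 days.
With Z inserted, N7 now waits for max(N1, Z).
New critical path: N1→Z→N7 = 9+9+5 = 23 ⇒ 23 days.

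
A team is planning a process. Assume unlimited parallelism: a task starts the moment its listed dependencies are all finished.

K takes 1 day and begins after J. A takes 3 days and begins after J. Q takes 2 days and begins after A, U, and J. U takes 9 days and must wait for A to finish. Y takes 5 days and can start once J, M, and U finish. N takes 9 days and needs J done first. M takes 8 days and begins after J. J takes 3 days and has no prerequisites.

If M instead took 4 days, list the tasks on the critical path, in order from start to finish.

The binding path is J→A→U→Y = 3+3+9+5 = 20; finish at 20 days.
M has 4 days of float (longest path through it is 16).
That remains the longest chain; total 20 days.

J, A, U, Y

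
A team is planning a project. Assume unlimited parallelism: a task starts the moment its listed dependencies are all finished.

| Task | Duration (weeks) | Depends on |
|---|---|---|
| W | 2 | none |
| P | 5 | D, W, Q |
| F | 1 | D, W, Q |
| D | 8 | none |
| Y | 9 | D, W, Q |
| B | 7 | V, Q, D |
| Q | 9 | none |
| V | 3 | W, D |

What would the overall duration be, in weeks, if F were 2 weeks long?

As given, the longest chain is Q→Y = 9+9 = 18, so the finish is 18 weeks.
F has 8 weeks of float (longest path through it is 10).
No other chain overtakes it, so the finish is 18 weeks.

18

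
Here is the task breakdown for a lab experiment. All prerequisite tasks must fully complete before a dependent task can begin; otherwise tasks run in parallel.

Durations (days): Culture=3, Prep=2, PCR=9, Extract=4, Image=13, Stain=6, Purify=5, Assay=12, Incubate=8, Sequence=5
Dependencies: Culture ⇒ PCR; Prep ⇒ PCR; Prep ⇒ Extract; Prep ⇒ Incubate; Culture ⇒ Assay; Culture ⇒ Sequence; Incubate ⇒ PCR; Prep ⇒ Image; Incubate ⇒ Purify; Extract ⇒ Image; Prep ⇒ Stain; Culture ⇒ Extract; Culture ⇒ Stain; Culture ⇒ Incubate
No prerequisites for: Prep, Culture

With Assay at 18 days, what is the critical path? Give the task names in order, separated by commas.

Culture, Assay

As given, the longest chain is Culture→Incubate→PCR = 3+8+9 = 20, so the finish is 20 days.
The longest path through Assay is only 15 days, so Assay has float 5.
The binding chain switches to Culture→Assay = 3+18 = 21; finish 21 days.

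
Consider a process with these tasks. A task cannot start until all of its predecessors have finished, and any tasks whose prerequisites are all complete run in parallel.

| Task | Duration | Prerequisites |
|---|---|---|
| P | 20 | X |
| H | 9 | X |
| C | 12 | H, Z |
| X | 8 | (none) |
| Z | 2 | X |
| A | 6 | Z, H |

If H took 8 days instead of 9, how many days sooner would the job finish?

As given, the longest chain is X→H→C = 8+9+12 = 29, so the finish is 29 days.
H lies on that path, so at 8 days the path becomes 28 days.
No other chain overtakes it, so the finish is 28 days.
Change in finish: 28 − 29 = -1 days.

1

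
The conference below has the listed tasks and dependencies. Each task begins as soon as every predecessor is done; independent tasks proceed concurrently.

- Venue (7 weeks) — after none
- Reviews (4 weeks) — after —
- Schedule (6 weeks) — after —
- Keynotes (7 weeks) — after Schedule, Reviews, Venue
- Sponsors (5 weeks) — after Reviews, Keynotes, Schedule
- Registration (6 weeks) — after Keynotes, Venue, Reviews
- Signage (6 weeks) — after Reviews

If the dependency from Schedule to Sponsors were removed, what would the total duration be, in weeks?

Before: longest chain Venue→Keynotes→Registration = 7+7+6 = 20, finish 20.
Dropping Schedule→Sponsors doesn't change Sponsors's earliest start (14); another predecessor still binds.
New critical path: Venue→Keynotes→Registration = 7+7+6 = 20 ⇒ 20 weeks.

20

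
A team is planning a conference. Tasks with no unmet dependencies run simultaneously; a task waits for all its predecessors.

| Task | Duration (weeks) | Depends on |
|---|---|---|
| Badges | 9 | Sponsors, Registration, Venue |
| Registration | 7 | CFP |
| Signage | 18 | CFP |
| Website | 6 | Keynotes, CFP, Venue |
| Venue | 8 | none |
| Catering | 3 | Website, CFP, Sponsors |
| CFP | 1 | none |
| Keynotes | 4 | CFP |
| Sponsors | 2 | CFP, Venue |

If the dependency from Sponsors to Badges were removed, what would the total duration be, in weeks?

19

Original critical path: Venue→Sponsors→Badges = 8+2+9 = 19 ⇒ 19 weeks.
Without Sponsors→Badges, Badges's earliest start moves from 10 to 8.
After: CFP→Signage = 1+18 = 19 → 19 weeks.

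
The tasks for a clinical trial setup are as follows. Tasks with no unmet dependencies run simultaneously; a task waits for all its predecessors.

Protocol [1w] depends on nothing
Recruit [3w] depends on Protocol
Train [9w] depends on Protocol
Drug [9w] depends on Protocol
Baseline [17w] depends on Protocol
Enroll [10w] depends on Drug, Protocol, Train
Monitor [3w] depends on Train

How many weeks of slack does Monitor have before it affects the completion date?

Critical path: Protocol→Train→Enroll = 1+9+10 = 20, so the finish is 20 weeks.
The longest chain containing Monitor totals 13 weeks.
Slack of Monitor = 17 − 10 = 7 weeks.

7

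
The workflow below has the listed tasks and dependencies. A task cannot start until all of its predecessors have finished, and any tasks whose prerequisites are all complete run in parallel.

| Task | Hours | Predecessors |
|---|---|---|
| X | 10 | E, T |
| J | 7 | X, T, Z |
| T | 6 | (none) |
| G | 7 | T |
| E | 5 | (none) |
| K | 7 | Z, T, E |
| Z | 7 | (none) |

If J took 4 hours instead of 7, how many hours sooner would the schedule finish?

As given, the longest chain is T→X→J = 6+10+7 = 23, so the finish is 23 hours.
J lies on that path, so at 4 hours the path becomes 20 hours.
The critical path is still T→X→J; finish is now 20 hours.
Change in finish: 20 − 23 = -3 hours.

3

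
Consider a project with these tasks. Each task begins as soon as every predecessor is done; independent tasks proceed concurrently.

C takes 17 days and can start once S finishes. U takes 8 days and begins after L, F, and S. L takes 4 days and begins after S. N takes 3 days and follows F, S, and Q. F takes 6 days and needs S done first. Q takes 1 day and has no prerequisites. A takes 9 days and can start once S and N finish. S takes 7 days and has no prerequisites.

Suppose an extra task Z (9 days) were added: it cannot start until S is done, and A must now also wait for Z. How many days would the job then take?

25

Originally the job takes 25 days.
With Z inserted, A now waits for max(S, N, Z).
New critical path: S→Z→A = 7+9+9 = 25 ⇒ 25 days.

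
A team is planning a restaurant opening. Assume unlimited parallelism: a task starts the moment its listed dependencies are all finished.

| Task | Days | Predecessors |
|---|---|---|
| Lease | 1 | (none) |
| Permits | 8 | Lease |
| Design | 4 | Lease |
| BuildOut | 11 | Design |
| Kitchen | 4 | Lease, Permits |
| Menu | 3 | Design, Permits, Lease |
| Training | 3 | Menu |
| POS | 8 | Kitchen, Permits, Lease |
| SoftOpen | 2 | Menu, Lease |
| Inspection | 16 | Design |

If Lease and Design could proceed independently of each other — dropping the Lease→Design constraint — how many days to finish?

Before: longest chain Lease→Permits→Kitchen→POS = 1+8+4+8 = 21, finish 21.
Without Lease→Design, Design's earliest start moves from 1 to 0.
New critical path: Lease→Permits→Kitchen→POS = 1+8+4+8 = 21 ⇒ 21 days.

21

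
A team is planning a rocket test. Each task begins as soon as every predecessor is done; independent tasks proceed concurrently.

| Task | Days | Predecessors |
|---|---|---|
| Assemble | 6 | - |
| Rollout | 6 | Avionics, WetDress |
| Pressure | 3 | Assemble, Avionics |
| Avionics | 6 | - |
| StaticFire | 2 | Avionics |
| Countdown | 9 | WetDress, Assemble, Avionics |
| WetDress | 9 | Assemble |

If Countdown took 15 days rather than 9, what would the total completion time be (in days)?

30

Actual critical path: Assemble→WetDress→Countdown = 6+9+9 = 24 ⇒ 24 days.
Countdown lies on that path, so at 15 days the path becomes 30 days.
No other chain overtakes it, so the finish is 30 days.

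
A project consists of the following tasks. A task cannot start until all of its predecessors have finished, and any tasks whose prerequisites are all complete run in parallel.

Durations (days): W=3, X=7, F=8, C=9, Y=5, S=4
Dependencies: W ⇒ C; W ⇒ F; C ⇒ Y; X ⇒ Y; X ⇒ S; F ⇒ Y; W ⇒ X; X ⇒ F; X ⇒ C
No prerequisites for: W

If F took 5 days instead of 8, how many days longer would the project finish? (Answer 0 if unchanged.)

0

The binding path is W→X→C→Y = 3+7+9+5 = 24; finish at 24 days.
F is off the critical path — its longest chain is 23 days, giving 1 of slack.
No other chain overtakes it, so the finish is 24 days.
Change in finish: 24 − 24 = +0 days.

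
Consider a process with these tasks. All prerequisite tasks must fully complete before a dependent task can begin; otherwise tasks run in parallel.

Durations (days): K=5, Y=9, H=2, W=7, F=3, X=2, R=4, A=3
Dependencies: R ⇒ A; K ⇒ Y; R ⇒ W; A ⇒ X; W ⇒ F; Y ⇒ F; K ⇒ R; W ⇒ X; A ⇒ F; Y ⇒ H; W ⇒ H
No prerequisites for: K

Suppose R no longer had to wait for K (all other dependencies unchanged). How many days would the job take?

Before: longest chain K→R→W→F = 5+4+7+3 = 19, finish 19.
Without K→R, R's earliest start moves from 5 to 0.
The longest chain is now K→Y→F = 5+9+3 = 17, so the job takes 17 days.

17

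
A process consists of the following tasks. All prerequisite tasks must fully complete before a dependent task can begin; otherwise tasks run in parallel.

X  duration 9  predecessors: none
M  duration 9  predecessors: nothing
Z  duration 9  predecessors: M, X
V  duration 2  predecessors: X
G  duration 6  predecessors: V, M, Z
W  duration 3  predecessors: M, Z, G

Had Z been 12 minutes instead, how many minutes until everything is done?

As given, the longest chain is X→Z→G→W = 9+9+6+3 = 27, so the finish is 27 minutes.
Since Z is critical, the +3 change carries straight to that chain (now 30 minutes).
No other chain overtakes it, so the finish is 30 minutes.

30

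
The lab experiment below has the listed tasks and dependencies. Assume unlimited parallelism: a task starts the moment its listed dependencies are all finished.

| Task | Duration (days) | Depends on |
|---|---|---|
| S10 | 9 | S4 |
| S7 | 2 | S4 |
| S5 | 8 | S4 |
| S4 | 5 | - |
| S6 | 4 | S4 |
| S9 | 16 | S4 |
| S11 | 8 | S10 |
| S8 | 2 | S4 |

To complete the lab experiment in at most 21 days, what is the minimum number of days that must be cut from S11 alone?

Current finish: 22 days; target: 21.
S11 is on every critical path, so each day cut from S11 cuts the finish by one (this holds down to a finish of 21).
Need 22 − 21 = 1 day off S11 → S11 becomes 7 days, finish becomes 21.

1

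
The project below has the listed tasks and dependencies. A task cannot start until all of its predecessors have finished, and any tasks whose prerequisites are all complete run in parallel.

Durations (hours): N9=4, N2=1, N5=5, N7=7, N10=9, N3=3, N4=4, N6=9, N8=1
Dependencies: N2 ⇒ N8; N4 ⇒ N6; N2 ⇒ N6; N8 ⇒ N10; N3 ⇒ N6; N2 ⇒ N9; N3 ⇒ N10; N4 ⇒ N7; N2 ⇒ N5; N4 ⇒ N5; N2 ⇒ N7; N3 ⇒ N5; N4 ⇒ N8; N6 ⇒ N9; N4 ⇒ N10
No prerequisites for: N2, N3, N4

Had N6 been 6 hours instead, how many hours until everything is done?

The binding path is N4→N6→N9 = 4+9+4 = 17; finish at 17 hours.
N6 is on the critical path; changing it to 6 makes that path 14 hours.
The critical path is still N4→N6→N9; finish is now 14 hours.

14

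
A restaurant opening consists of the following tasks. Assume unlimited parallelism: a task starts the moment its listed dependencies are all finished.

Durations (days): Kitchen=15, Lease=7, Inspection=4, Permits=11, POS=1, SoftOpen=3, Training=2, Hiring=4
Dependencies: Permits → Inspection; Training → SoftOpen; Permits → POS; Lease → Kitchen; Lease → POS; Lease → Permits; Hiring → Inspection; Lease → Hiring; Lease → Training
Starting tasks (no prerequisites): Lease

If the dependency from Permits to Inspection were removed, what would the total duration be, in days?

Before: longest chain Lease→Permits→Inspection = 7+11+4 = 22, finish 22.
Without Permits→Inspection, Inspection's earliest start moves from 18 to 11.
New critical path: Lease→Kitchen = 7+15 = 22 ⇒ 22 days.

22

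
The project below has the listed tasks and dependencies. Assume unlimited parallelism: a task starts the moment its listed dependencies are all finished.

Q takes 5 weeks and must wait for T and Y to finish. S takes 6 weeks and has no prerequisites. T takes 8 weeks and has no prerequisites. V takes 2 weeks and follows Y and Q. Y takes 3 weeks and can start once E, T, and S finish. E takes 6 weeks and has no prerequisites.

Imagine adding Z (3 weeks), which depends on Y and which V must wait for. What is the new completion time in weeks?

18

Originally the plan takes 18 weeks.
With Z inserted, V now waits for max(Y, Q, Z).
New critical path: T→Y→Q→V = 8+3+5+2 = 18 ⇒ 18 weeks.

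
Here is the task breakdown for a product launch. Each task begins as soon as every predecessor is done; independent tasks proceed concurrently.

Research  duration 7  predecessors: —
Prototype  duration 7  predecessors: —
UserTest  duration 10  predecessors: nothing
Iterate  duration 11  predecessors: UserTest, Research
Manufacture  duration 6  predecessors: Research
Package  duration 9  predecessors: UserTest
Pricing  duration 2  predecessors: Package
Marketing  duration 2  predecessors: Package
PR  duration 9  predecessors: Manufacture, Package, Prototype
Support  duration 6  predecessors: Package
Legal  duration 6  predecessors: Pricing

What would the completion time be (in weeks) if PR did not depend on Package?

27

Original critical path: UserTest→Package→PR = 10+9+9 = 28 ⇒ 28 weeks.
Without Package→PR, PR's earliest start moves from 19 to 13.
New critical path: UserTest→Package→Pricing→Legal = 10+9+2+6 = 27 ⇒ 27 weeks.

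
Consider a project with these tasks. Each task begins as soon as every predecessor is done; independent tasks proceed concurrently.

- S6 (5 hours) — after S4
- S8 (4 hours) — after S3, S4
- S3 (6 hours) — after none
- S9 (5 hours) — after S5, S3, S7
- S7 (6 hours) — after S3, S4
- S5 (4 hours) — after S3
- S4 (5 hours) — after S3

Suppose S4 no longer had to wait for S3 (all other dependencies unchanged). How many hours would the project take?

With the dependency in place, S3→S4→S7→S9 = 6+5+6+5 = 22 sets the finish at 22 hours.
Without S3→S4, S4's earliest start moves from 6 to 0.
The longest chain is now S3→S7→S9 = 6+6+5 = 17, so the project takes 17 hours.

17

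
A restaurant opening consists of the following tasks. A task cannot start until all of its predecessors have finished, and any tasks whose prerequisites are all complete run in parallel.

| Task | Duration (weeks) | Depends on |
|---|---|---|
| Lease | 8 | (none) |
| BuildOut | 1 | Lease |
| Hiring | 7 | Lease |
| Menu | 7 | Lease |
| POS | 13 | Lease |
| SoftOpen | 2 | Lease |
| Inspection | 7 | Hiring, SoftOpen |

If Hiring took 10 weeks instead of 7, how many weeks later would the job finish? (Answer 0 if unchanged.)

The binding path is Lease→Hiring→Inspection = 8+7+7 = 22; finish at 22 weeks.
Since Hiring is critical, the +3 change carries straight to that chain (now 25 weeks).
That remains the longest chain; total 25 weeks.
Change in finish: 25 − 22 = +3 weeks.

3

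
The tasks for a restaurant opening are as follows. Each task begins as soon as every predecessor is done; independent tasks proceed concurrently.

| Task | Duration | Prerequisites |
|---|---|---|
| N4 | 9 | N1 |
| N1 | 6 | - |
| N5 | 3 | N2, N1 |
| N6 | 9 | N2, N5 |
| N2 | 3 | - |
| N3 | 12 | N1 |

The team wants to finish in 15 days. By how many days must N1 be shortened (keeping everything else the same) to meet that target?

Current finish: 18 days; target: 15.
N1 is on every critical path, so each day cut from N1 cuts the finish by one (this holds down to a finish of 15).
Need 18 − 15 = 3 days off N1 → N1 becomes 3 days, finish becomes 15.

3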